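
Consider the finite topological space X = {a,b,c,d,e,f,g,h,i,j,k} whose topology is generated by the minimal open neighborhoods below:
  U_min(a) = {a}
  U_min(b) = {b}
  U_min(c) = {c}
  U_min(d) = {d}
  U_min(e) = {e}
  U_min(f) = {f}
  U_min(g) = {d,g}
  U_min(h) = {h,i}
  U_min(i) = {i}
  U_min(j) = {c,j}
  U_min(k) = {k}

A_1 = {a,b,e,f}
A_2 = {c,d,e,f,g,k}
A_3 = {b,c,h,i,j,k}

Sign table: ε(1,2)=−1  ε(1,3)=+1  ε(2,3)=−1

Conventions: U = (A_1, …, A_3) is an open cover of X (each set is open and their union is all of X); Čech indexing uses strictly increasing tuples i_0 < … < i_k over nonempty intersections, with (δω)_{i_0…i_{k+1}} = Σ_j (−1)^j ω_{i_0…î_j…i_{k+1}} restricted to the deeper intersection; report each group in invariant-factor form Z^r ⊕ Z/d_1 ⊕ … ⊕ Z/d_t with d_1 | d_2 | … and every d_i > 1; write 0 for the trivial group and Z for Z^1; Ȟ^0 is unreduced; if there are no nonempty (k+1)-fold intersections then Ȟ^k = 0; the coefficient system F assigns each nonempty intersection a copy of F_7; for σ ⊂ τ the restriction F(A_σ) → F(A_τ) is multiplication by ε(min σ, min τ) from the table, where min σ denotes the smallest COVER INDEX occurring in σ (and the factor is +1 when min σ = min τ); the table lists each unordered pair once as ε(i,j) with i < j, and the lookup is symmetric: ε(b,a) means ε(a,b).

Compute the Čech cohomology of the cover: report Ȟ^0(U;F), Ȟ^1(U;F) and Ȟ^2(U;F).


nerve of the cover:
  A12={e,f} A13={b} A23={c,k}
C dims 3,3; δ0: rk_F7 2
Ȟ^0 = (3 − 2) − 0 = 1, so Ȟ^0 ≅ Z/7
Ȟ^1 = (3 − 0) − 2 = 1, so Ȟ^1 ≅ Z/7
Ȟ^2 = (0 − 0) − 0 = 0, so Ȟ^2 ≅ 0

Ȟ^0 = Z/7, Ȟ^1 = Z/7, Ȟ^2 = 0


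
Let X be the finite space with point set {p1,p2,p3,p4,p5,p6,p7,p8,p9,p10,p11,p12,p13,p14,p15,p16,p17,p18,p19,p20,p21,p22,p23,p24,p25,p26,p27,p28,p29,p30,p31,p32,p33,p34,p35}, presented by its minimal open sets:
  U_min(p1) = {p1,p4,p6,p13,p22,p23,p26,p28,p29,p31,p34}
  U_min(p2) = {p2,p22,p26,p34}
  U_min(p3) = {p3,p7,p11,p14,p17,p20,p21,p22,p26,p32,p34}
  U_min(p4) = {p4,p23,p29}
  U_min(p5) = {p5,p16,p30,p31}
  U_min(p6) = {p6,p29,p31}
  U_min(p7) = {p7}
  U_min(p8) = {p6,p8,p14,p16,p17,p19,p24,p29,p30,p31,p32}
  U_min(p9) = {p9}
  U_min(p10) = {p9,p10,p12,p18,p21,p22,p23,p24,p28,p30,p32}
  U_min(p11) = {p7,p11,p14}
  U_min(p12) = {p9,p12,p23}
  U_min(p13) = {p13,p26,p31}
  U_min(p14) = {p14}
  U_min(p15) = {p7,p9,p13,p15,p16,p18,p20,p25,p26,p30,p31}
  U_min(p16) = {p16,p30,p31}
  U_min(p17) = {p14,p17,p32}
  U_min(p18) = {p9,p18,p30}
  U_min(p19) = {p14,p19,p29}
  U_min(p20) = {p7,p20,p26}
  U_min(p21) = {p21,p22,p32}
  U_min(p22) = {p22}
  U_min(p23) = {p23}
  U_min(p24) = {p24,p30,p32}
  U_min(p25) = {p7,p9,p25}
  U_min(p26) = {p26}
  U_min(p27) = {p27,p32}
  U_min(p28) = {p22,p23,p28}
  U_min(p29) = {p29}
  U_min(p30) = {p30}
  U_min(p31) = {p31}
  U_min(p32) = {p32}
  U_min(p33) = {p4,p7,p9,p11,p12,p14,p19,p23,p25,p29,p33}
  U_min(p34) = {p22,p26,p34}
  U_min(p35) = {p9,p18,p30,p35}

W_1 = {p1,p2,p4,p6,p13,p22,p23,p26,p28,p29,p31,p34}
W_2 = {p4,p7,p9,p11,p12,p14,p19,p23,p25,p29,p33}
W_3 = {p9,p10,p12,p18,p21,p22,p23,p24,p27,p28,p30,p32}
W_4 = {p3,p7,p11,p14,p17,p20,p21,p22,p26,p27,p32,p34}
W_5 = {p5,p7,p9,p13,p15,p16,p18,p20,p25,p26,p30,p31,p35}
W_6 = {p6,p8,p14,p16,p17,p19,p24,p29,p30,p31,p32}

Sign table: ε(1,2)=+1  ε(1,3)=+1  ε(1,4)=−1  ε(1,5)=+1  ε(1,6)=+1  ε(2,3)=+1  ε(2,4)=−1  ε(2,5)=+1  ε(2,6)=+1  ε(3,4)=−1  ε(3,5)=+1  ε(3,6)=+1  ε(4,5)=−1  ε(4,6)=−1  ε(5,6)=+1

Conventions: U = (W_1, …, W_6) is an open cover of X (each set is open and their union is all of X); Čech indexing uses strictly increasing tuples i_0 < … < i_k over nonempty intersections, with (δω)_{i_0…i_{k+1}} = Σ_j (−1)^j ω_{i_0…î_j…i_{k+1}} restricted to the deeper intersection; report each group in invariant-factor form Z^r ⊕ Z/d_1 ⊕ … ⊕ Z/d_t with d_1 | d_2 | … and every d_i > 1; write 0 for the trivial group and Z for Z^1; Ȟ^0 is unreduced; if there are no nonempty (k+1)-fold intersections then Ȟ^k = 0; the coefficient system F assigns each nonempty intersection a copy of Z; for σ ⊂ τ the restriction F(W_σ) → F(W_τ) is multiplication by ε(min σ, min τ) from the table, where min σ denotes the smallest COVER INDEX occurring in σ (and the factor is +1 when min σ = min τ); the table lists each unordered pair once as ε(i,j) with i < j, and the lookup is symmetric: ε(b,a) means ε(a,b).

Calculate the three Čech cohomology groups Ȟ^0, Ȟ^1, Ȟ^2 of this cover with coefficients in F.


Ȟ^0 = Z, Ȟ^1 = 0 and Ȟ^2 = Z/2

nonempty overlaps:
  W12={p4,p23,p29} W13={p22,p23,p28} W14={p22,p26,p34} W15={p13,p26,p31} W16={p6,p29,p31} W23={p9,p12,p23} W24={p7,p11,p14} W25={p7,p9,p25} W26={p14,p19,p29} W34={p21,p22,p27,p32} W35={p9,p18,p30} W36={p24,p30,p32} W45={p7,p20,p26} W46={p14,p17,p32} W56={p16,p30,p31}
  W123={p23} W126={p29} W134={p22} W145={p26} W156={p31} W235={p9} W245={p7} W246={p14} W346={p32} W356={p30}
C dims 6,15,10; δ0: rk 5, SNF 1^5; δ1: rk 10, SNF 1^9·2
degree 0: 6−5−0 = 1 → Ȟ^0 ≅ Z
degree 1: 15−10−5 = 0 → Ȟ^1 ≅ 0
degree 2: 10−0−10 = 0 plus torsion [2] → Ȟ^2 ≅ Z/2


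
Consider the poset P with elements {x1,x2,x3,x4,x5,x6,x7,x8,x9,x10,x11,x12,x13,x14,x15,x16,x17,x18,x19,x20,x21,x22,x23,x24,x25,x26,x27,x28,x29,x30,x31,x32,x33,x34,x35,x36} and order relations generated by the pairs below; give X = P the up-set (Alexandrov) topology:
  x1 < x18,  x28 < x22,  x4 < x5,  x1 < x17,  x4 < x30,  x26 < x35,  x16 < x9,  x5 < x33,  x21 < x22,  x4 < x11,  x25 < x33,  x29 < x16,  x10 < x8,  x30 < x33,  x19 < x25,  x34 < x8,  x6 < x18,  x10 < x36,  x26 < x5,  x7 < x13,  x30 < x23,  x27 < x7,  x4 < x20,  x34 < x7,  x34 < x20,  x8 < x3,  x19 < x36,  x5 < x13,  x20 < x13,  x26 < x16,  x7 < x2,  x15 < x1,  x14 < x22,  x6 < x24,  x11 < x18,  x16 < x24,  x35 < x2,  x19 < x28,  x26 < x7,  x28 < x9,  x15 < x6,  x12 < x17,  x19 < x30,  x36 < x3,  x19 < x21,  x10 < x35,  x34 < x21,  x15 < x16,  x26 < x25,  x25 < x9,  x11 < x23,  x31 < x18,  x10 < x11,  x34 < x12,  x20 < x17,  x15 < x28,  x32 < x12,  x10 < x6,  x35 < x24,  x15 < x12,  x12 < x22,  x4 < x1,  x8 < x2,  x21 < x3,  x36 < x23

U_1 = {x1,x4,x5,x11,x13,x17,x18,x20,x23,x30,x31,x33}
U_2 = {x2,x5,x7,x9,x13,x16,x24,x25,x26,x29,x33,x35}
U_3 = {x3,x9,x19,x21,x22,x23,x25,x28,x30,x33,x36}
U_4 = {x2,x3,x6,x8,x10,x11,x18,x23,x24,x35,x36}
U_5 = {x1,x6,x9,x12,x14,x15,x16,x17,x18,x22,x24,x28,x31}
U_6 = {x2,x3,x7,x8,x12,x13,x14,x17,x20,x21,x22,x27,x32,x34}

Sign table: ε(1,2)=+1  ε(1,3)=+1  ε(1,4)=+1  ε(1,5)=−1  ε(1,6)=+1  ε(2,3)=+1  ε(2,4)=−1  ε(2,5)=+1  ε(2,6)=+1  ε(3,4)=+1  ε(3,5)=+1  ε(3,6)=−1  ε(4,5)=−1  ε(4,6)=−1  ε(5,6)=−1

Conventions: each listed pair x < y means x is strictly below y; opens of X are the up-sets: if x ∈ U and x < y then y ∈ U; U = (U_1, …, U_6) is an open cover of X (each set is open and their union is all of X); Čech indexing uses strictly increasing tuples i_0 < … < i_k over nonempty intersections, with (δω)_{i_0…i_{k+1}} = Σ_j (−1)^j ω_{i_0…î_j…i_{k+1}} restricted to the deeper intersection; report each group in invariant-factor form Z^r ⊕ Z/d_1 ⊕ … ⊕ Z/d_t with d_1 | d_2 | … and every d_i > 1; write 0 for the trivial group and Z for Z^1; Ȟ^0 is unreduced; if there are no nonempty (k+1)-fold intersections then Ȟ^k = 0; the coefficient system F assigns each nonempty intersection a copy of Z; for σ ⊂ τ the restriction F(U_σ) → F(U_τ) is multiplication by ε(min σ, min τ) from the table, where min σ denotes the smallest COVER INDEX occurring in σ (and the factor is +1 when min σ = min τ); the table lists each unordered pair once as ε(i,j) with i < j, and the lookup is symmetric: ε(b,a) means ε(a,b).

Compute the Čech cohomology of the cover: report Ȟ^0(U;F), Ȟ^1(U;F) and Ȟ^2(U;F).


Ȟ^0 ≅ 0, Ȟ^1 ≅ Z/2, Ȟ^2 ≅ Z

nonempty intersections:
  U12={x5,x13,x33} U13={x23,x30,x33} U14={x11,x18,x23} U15={x1,x17,x18,x31} U16={x13,x17,x20} U23={x9,x25,x33} U24={x2,x24,x35} U25={x9,x16,x24} U26={x2,x7,x13} U34={x3,x23,x36} U35={x9,x22,x28} U36={x3,x21,x22} U45={x6,x18,x24} U46={x2,x3,x8} U56={x12,x14,x17,x22}
  U123={x33} U126={x13} U134={x23} U145={x18} U156={x17} U235={x9} U245={x24} U246={x2} U346={x3} U356={x22}
C dims 6,15,10; δ0: rk 6, SNF 1^5·2; δ1: rk 9, SNF 1^9
Ȟ^0: (6−6)−0=0 ⇒ 0
Ȟ^1: (15−9)−6=0 plus torsion [2] ⇒ Z/2
Ȟ^2: (10−0)−9=1 ⇒ Z


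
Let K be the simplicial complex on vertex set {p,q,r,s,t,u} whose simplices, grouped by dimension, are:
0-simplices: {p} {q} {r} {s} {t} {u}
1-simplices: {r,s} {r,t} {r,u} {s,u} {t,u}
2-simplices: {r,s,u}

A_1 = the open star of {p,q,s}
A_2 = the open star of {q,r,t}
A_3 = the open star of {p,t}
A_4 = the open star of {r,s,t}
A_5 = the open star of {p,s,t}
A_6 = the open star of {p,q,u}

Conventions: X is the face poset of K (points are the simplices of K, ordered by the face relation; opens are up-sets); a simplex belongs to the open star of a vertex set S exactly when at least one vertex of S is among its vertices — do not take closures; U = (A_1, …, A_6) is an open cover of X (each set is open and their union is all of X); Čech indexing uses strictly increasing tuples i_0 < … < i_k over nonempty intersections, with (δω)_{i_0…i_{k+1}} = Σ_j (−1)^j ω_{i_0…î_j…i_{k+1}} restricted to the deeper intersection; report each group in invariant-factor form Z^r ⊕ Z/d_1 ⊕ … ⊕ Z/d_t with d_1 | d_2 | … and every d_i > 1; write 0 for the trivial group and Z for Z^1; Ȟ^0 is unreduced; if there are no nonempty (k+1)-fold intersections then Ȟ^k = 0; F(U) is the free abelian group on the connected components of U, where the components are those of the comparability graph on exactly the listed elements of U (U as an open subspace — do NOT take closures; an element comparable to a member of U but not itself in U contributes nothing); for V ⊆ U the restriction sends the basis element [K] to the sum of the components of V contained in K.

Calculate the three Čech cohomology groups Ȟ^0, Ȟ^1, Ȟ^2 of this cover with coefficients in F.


Ȟ^0(U;F) ≅ Z^3, Ȟ^1(U;F) ≅ Z and Ȟ^2(U;F) ≅ 0

intersection data:
  A1={{p},{q},{s},{r,s},{s,u},{r,s,u}} A2={{q},{r},{t},{r,s},{r,t},{r,u},{t,u},{r,s,u}} A3={{p},{t},{r,t},{t,u}} A4={{r},{s},{t},{r,s},{r,t},{r,u},{s,u},{t,u},{r,s,u}} A5={{p},{s},{t},{r,s},{r,t},{s,u},{t,u},{r,s,u}} A6={{p},{q},{u},{r,u},{s,u},{t,u},{r,s,u}}
  A12={{q},{r,s},{r,s,u}} A13={{p}} A14={{s},{r,s},{s,u},{r,s,u}} A15={{p},{s},{r,s},{s,u},{r,s,u}} A16={{p},{q},{s,u},{r,s,u}} A23={{t},{r,t},{t,u}} A24={{r},{t},{r,s},{r,t},{r,u},{t,u},{r,s,u}} A25={{t},{r,s},{r,t},{t,u},{r,s,u}} A26={{q},{r,u},{t,u},{r,s,u}} A34={{t},{r,t},{t,u}} A35={{p},{t},{r,t},{t,u}} A36={{p},{t,u}} A45={{s},{t},{r,s},{r,t},{s,u},{t,u},{r,s,u}} A46={{r,u},{s,u},{t,u},{r,s,u}} A56={{p},{s,u},{t,u},{r,s,u}}
  A124={{r,s},{r,s,u}} A125={{r,s},{r,s,u}} A126={{q},{r,s,u}} A135={{p}} A136={{p}} A145={{s},{r,s},{s,u},{r,s,u}} A146={{s,u},{r,s,u}} A156={{p},{s,u},{r,s,u}} A234={{t},{r,t},{t,u}} A235={{t},{r,t},{t,u}} A236={{t,u}} A245={{t},{r,s},{r,t},{t,u},{r,s,u}} A246={{r,u},{t,u},{r,s,u}} A256={{t,u},{r,s,u}} A345={{t},{r,t},{t,u}} A346={{t,u}} A356={{p},{t,u}} A456={{s,u},{t,u},{r,s,u}}
  A1245={{r,s},{r,s,u}} A1246={{r,s,u}} A1256={{r,s,u}} A1356={{p}} A1456={{s,u},{r,s,u}} A2345={{t},{r,t},{t,u}} A2346={{t,u}} A2356={{t,u}} A2456={{t,u},{r,s,u}} A3456={{t,u}}
  A12456={{r,s,u}} A23456={{t,u}}
components per intersection:
  A1: {{p}} {{q}} {{s},{r,s},{s,u},{r,s,u}}
  A2: {{q}} {{r},{t},{r,s},{r,t},{r,u},{t,u},{r,s,u}}
  A3: {{p}} {{t},{r,t},{t,u}}
  A4: {{r},{s},{t},{r,s},{r,t},{r,u},{s,u},{t,u},{r,s,u}}
  A5: {{p}} {{s},{r,s},{s,u},{r,s,u}} {{t},{r,t},{t,u}}
  A6: {{p}} {{q}} {{u},{r,u},{s,u},{t,u},{r,s,u}}
  A12: {{q}} {{r,s},{r,s,u}}
  A13: {{p}}
  A14: {{s},{r,s},{s,u},{r,s,u}}
  A15: {{p}} {{s},{r,s},{s,u},{r,s,u}}
  A16: {{p}} {{q}} {{s,u},{r,s,u}}
  A23: {{t},{r,t},{t,u}}
  A24: {{r},{t},{r,s},{r,t},{r,u},{t,u},{r,s,u}}
  A25: {{t},{r,t},{t,u}} {{r,s},{r,s,u}}
  A26: {{q}} {{r,u},{r,s,u}} {{t,u}}
  A34: {{t},{r,t},{t,u}}
  A35: {{p}} {{t},{r,t},{t,u}}
  A36: {{p}} {{t,u}}
  A45: {{s},{r,s},{s,u},{r,s,u}} {{t},{r,t},{t,u}}
  A46: {{r,u},{s,u},{r,s,u}} {{t,u}}
  A56: {{p}} {{s,u},{r,s,u}} {{t,u}}
  A124: {{r,s},{r,s,u}}
  A125: {{r,s},{r,s,u}}
  A126: {{q}} {{r,s,u}}
  A135: {{p}}
  A136: {{p}}
  A145: {{s},{r,s},{s,u},{r,s,u}}
  A146: {{s,u},{r,s,u}}
  A156: {{p}} {{s,u},{r,s,u}}
  A234: {{t},{r,t},{t,u}}
  A235: {{t},{r,t},{t,u}}
  A236: {{t,u}}
  A245: {{t},{r,t},{t,u}} {{r,s},{r,s,u}}
  A246: {{r,u},{r,s,u}} {{t,u}}
  A256: {{t,u}} {{r,s,u}}
  A345: {{t},{r,t},{t,u}}
  A346: {{t,u}}
  A356: {{p}} {{t,u}}
  A456: {{s,u},{r,s,u}} {{t,u}}
  A1245: {{r,s},{r,s,u}}
  A1246: {{r,s,u}}
  A1256: {{r,s,u}}
  A1356: {{p}}
  A1456: {{s,u},{r,s,u}}
  A2345: {{t},{r,t},{t,u}}
  A2346: {{t,u}}
  A2356: {{t,u}}
  A2456: {{t,u}} {{r,s,u}}
  A3456: {{t,u}}
  A12456: {{r,s,u}}
  A23456: {{t,u}}
C dims 14,28,25,11; δ0: rk 11, SNF 1^11; δ1: rk 16, SNF 1^16; δ2: rk 9, SNF 1^9
Ȟ^0 = (14 − 11) − 0 = 3, so Ȟ^0 ≅ Z^3
Ȟ^1 = (28 − 16) − 11 = 1, so Ȟ^1 ≅ Z
Ȟ^2 = (25 − 9) − 16 = 0, so Ȟ^2 ≅ 0


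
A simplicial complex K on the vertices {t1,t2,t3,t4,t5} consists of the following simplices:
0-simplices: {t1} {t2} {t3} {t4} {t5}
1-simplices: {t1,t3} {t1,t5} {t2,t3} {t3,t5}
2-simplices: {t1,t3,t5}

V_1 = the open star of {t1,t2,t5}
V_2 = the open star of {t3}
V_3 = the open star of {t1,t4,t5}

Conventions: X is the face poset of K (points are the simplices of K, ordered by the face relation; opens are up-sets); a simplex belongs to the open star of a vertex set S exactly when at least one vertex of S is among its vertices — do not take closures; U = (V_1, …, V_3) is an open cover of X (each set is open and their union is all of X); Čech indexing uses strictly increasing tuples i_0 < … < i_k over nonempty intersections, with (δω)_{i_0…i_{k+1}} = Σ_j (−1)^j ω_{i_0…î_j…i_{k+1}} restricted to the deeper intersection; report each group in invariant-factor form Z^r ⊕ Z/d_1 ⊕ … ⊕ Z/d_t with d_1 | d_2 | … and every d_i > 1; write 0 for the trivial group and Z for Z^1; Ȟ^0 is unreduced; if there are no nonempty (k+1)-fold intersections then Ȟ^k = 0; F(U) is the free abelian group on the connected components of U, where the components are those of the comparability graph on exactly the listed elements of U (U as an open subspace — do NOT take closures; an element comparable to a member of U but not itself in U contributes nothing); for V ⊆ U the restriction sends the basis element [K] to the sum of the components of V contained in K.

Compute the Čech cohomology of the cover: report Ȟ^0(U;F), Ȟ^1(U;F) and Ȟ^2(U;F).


nerve of the cover:
  V1={{t1},{t2},{t5},{t1,t3},{t1,t5},{t2,t3},{t3,t5},{t1,t3,t5}} V2={{t3},{t1,t3},{t2,t3},{t3,t5},{t1,t3,t5}} V3={{t1},{t4},{t5},{t1,t3},{t1,t5},{t3,t5},{t1,t3,t5}}
  V12={{t1,t3},{t2,t3},{t3,t5},{t1,t3,t5}} V13={{t1},{t5},{t1,t3},{t1,t5},{t3,t5},{t1,t3,t5}} V23={{t1,t3},{t3,t5},{t1,t3,t5}}
  V123={{t1,t3},{t3,t5},{t1,t3,t5}}
components per intersection:
  V1: {{t1},{t5},{t1,t3},{t1,t5},{t3,t5},{t1,t3,t5}} {{t2},{t2,t3}}
  V2: {{t3},{t1,t3},{t2,t3},{t3,t5},{t1,t3,t5}}
  V3: {{t1},{t5},{t1,t3},{t1,t5},{t3,t5},{t1,t3,t5}} {{t4}}
  V12: {{t1,t3},{t3,t5},{t1,t3,t5}} {{t2,t3}}
  V13: {{t1},{t5},{t1,t3},{t1,t5},{t3,t5},{t1,t3,t5}}
  V23: {{t1,t3},{t3,t5},{t1,t3,t5}}
  V123: {{t1,t3},{t3,t5},{t1,t3,t5}}
C dims 5,4,1; δ0: rk 3, SNF 1^3; δ1: rk 1, SNF 1^1
Ȟ^0 = (5 − 3) − 0 = 2, so Ȟ^0 ≅ Z^2
Ȟ^1 = (4 − 1) − 3 = 0, so Ȟ^1 ≅ 0
Ȟ^2 = (1 − 0) − 1 = 0, so Ȟ^2 ≅ 0

Ȟ^0 = Z^2; Ȟ^1 = 0; Ȟ^2 = 0


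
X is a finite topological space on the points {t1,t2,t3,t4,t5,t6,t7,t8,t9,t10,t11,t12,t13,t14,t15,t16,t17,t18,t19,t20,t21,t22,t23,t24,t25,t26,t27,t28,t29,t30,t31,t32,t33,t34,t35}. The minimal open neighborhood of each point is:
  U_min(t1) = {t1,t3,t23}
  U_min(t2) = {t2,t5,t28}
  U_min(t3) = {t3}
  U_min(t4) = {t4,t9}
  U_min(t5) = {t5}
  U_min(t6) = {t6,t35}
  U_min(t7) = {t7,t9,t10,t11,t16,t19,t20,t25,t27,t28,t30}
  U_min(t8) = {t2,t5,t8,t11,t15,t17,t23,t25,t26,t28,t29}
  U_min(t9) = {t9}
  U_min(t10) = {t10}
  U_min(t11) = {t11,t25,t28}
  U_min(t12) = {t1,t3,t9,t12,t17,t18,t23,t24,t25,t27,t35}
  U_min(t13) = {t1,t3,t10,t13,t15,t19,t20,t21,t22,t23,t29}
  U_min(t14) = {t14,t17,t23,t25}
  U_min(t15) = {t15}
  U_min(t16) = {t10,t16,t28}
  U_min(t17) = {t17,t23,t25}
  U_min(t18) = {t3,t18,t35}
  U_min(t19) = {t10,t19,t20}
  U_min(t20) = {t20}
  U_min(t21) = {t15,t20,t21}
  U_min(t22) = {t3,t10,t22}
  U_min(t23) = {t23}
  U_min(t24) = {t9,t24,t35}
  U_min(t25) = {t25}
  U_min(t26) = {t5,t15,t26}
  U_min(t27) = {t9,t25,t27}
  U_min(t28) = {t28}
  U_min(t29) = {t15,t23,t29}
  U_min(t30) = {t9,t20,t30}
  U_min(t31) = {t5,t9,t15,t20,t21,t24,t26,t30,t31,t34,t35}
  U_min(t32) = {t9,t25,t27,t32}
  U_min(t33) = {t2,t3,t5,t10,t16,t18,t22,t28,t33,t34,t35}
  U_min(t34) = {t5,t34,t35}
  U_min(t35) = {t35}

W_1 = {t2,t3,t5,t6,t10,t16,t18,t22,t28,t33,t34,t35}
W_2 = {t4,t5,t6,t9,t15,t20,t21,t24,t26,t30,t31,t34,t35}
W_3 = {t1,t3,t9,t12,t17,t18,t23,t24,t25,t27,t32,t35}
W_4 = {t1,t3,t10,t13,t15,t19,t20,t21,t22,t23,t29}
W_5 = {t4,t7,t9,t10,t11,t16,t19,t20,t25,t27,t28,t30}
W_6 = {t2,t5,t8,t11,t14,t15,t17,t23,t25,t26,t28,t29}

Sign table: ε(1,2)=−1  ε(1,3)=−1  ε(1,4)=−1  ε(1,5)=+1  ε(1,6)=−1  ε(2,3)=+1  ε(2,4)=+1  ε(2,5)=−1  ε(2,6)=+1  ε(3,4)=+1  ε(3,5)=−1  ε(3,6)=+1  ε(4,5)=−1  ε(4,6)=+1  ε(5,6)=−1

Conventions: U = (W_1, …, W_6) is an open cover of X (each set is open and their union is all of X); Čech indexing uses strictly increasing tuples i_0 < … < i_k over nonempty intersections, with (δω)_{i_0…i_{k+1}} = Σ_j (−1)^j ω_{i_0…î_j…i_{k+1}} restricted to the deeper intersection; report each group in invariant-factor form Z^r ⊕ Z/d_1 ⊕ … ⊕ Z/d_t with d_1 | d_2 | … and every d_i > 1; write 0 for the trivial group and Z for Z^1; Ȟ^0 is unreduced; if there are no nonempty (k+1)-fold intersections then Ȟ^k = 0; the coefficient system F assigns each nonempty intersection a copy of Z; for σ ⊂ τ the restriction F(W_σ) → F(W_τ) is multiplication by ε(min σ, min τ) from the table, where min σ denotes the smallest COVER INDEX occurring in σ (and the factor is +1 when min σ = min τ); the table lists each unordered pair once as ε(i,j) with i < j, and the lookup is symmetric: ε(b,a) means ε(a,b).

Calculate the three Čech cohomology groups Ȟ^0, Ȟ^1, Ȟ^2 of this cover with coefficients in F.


Ȟ^0 = Z, Ȟ^1 = 0 and Ȟ^2 = Z/2

intersection data:
  W12={t5,t6,t34,t35} W13={t3,t18,t35} W14={t3,t10,t22} W15={t10,t16,t28} W16={t2,t5,t28} W23={t9,t24,t35} W24={t15,t20,t21} W25={t4,t9,t20,t30} W26={t5,t15,t26} W34={t1,t3,t23} W35={t9,t25,t27} W36={t17,t23,t25} W45={t10,t19,t20} W46={t15,t23,t29} W56={t11,t25,t28}
  W123={t35} W126={t5} W134={t3} W145={t10} W156={t28} W235={t9} W245={t20} W246={t15} W346={t23} W356={t25}
C dims 6,15,10; δ0: rk 5, SNF 1^5; δ1: rk 10, SNF 1^9·2
Ȟ^0 = (6 − 5) − 0 = 1, so Ȟ^0 ≅ Z
Ȟ^1 = (15 − 10) − 5 = 0, so Ȟ^1 ≅ 0
Ȟ^2 = (10 − 0) − 10 = 0 plus torsion [2], so Ȟ^2 ≅ Z/2


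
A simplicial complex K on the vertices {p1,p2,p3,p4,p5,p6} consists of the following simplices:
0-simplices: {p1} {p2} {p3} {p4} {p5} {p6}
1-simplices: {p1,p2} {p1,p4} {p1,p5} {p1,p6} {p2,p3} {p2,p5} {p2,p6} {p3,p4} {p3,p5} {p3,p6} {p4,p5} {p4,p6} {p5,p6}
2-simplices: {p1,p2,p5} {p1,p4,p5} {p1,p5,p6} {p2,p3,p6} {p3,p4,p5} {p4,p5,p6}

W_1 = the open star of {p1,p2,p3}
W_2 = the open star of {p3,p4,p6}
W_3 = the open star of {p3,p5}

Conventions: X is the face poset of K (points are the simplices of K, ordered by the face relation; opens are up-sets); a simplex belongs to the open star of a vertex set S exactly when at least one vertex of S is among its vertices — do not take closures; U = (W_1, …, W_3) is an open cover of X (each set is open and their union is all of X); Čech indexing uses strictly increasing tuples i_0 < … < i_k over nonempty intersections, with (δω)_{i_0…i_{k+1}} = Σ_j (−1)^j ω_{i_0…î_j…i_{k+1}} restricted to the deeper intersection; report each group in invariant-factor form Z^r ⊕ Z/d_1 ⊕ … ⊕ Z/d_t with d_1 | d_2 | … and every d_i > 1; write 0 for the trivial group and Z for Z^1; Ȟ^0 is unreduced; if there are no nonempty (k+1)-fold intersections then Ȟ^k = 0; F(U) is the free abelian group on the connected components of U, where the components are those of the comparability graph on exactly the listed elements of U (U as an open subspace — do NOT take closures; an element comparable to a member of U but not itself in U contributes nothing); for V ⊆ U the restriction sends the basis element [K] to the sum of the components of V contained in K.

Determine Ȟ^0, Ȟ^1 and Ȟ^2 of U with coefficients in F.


nerve of the cover:
  W1={{p1},{p2},{p3},{p1,p2},{p1,p4},{p1,p5},{p1,p6},{p2,p3},{p2,p5},{p2,p6},{p3,p4},{p3,p5},{p3,p6},{p1,p2,p5},{p1,p4,p5},{p1,p5,p6},{p2,p3,p6},{p3,p4,p5}} W2={{p3},{p4},{p6},{p1,p4},{p1,p6},{p2,p3},{p2,p6},{p3,p4},{p3,p5},{p3,p6},{p4,p5},{p4,p6},{p5,p6},{p1,p4,p5},{p1,p5,p6},{p2,p3,p6},{p3,p4,p5},{p4,p5,p6}} W3={{p3},{p5},{p1,p5},{p2,p3},{p2,p5},{p3,p4},{p3,p5},{p3,p6},{p4,p5},{p5,p6},{p1,p2,p5},{p1,p4,p5},{p1,p5,p6},{p2,p3,p6},{p3,p4,p5},{p4,p5,p6}}
  W12={{p3},{p1,p4},{p1,p6},{p2,p3},{p2,p6},{p3,p4},{p3,p5},{p3,p6},{p1,p4,p5},{p1,p5,p6},{p2,p3,p6},{p3,p4,p5}} W13={{p3},{p1,p5},{p2,p3},{p2,p5},{p3,p4},{p3,p5},{p3,p6},{p1,p2,p5},{p1,p4,p5},{p1,p5,p6},{p2,p3,p6},{p3,p4,p5}} W23={{p3},{p2,p3},{p3,p4},{p3,p5},{p3,p6},{p4,p5},{p5,p6},{p1,p4,p5},{p1,p5,p6},{p2,p3,p6},{p3,p4,p5},{p4,p5,p6}}
  W123={{p3},{p2,p3},{p3,p4},{p3,p5},{p3,p6},{p1,p4,p5},{p1,p5,p6},{p2,p3,p6},{p3,p4,p5}}
components per intersection:
  W1: {{p1},{p2},{p3},{p1,p2},{p1,p4},{p1,p5},{p1,p6},{p2,p3},{p2,p5},{p2,p6},{p3,p4},{p3,p5},{p3,p6},{p1,p2,p5},{p1,p4,p5},{p1,p5,p6},{p2,p3,p6},{p3,p4,p5}}
  W2: {{p3},{p4},{p6},{p1,p4},{p1,p6},{p2,p3},{p2,p6},{p3,p4},{p3,p5},{p3,p6},{p4,p5},{p4,p6},{p5,p6},{p1,p4,p5},{p1,p5,p6},{p2,p3,p6},{p3,p4,p5},{p4,p5,p6}}
  W3: {{p3},{p5},{p1,p5},{p2,p3},{p2,p5},{p3,p4},{p3,p5},{p3,p6},{p4,p5},{p5,p6},{p1,p2,p5},{p1,p4,p5},{p1,p5,p6},{p2,p3,p6},{p3,p4,p5},{p4,p5,p6}}
  W12: {{p3},{p2,p3},{p2,p6},{p3,p4},{p3,p5},{p3,p6},{p2,p3,p6},{p3,p4,p5}} {{p1,p4},{p1,p4,p5}} {{p1,p6},{p1,p5,p6}}
  W13: {{p3},{p2,p3},{p3,p4},{p3,p5},{p3,p6},{p2,p3,p6},{p3,p4,p5}} {{p1,p5},{p2,p5},{p1,p2,p5},{p1,p4,p5},{p1,p5,p6}}
  W23: {{p3},{p2,p3},{p3,p4},{p3,p5},{p3,p6},{p4,p5},{p5,p6},{p1,p4,p5},{p1,p5,p6},{p2,p3,p6},{p3,p4,p5},{p4,p5,p6}}
  W123: {{p3},{p2,p3},{p3,p4},{p3,p5},{p3,p6},{p2,p3,p6},{p3,p4,p5}} {{p1,p4,p5}} {{p1,p5,p6}}
C dims 3,6,3; δ0: rk 2, SNF 1^2; δ1: rk 3, SNF 1^3
Ȟ^0 = (3 − 2) − 0 = 1, so Ȟ^0 ≅ Z
Ȟ^1 = (6 − 3) − 2 = 1, so Ȟ^1 ≅ Z
Ȟ^2 = (3 − 0) − 3 = 0, so Ȟ^2 ≅ 0

Ȟ^0 = Z,  Ȟ^1 = Z,  Ȟ^2 = 0


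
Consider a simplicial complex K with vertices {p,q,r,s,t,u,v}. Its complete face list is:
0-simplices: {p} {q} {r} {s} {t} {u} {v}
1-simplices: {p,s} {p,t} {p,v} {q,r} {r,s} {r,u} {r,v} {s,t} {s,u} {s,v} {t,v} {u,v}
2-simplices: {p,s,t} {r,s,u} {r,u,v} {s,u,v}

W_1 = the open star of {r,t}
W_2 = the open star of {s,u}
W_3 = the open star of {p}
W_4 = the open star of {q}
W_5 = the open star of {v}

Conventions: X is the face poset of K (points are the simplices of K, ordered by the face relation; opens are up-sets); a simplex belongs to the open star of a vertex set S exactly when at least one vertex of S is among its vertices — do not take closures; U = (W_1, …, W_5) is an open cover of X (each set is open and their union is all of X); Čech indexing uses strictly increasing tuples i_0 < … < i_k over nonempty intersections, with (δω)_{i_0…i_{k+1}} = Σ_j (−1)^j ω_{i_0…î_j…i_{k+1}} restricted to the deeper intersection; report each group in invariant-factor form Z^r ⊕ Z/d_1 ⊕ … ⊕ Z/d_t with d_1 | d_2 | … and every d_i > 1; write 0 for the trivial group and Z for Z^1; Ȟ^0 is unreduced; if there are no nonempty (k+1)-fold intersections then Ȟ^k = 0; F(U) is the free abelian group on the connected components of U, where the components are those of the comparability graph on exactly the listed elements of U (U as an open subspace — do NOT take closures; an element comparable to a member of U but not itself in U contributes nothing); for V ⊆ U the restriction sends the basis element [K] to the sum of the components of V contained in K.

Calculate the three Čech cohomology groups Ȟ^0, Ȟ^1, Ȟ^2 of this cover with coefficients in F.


nonempty overlaps:
  W1={{r},{t},{p,t},{q,r},{r,s},{r,u},{r,v},{s,t},{t,v},{p,s,t},{r,s,u},{r,u,v}} W2={{s},{u},{p,s},{r,s},{r,u},{s,t},{s,u},{s,v},{u,v},{p,s,t},{r,s,u},{r,u,v},{s,u,v}} W3={{p},{p,s},{p,t},{p,v},{p,s,t}} W4={{q},{q,r}} W5={{v},{p,v},{r,v},{s,v},{t,v},{u,v},{r,u,v},{s,u,v}}
  W12={{r,s},{r,u},{s,t},{p,s,t},{r,s,u},{r,u,v}} W13={{p,t},{p,s,t}} W14={{q,r}} W15={{r,v},{t,v},{r,u,v}} W23={{p,s},{p,s,t}} W25={{s,v},{u,v},{r,u,v},{s,u,v}} W35={{p,v}}
  W123={{p,s,t}} W125={{r,u,v}}
components per intersection:
  W1: {{r},{q,r},{r,s},{r,u},{r,v},{r,s,u},{r,u,v}} {{t},{p,t},{s,t},{t,v},{p,s,t}}
  W2: {{s},{u},{p,s},{r,s},{r,u},{s,t},{s,u},{s,v},{u,v},{p,s,t},{r,s,u},{r,u,v},{s,u,v}}
  W3: {{p},{p,s},{p,t},{p,v},{p,s,t}}
  W4: {{q},{q,r}}
  W5: {{v},{p,v},{r,v},{s,v},{t,v},{u,v},{r,u,v},{s,u,v}}
  W12: {{r,s},{r,u},{r,s,u},{r,u,v}} {{s,t},{p,s,t}}
  W13: {{p,t},{p,s,t}}
  W14: {{q,r}}
  W15: {{r,v},{r,u,v}} {{t,v}}
  W23: {{p,s},{p,s,t}}
  W25: {{s,v},{u,v},{r,u,v},{s,u,v}}
  W35: {{p,v}}
  W123: {{p,s,t}}
  W125: {{r,u,v}}
C dims 6,9,2; δ0: rk 5, SNF 1^5; δ1: rk 2, SNF 1^2
degree 0: 6−5−0 = 1 → Ȟ^0 ≅ Z
degree 1: 9−2−5 = 2 → Ȟ^1 ≅ Z^2
degree 2: 2−0−2 = 0 → Ȟ^2 ≅ 0

Ȟ^0 = Z; Ȟ^1 = Z^2; Ȟ^2 = 0


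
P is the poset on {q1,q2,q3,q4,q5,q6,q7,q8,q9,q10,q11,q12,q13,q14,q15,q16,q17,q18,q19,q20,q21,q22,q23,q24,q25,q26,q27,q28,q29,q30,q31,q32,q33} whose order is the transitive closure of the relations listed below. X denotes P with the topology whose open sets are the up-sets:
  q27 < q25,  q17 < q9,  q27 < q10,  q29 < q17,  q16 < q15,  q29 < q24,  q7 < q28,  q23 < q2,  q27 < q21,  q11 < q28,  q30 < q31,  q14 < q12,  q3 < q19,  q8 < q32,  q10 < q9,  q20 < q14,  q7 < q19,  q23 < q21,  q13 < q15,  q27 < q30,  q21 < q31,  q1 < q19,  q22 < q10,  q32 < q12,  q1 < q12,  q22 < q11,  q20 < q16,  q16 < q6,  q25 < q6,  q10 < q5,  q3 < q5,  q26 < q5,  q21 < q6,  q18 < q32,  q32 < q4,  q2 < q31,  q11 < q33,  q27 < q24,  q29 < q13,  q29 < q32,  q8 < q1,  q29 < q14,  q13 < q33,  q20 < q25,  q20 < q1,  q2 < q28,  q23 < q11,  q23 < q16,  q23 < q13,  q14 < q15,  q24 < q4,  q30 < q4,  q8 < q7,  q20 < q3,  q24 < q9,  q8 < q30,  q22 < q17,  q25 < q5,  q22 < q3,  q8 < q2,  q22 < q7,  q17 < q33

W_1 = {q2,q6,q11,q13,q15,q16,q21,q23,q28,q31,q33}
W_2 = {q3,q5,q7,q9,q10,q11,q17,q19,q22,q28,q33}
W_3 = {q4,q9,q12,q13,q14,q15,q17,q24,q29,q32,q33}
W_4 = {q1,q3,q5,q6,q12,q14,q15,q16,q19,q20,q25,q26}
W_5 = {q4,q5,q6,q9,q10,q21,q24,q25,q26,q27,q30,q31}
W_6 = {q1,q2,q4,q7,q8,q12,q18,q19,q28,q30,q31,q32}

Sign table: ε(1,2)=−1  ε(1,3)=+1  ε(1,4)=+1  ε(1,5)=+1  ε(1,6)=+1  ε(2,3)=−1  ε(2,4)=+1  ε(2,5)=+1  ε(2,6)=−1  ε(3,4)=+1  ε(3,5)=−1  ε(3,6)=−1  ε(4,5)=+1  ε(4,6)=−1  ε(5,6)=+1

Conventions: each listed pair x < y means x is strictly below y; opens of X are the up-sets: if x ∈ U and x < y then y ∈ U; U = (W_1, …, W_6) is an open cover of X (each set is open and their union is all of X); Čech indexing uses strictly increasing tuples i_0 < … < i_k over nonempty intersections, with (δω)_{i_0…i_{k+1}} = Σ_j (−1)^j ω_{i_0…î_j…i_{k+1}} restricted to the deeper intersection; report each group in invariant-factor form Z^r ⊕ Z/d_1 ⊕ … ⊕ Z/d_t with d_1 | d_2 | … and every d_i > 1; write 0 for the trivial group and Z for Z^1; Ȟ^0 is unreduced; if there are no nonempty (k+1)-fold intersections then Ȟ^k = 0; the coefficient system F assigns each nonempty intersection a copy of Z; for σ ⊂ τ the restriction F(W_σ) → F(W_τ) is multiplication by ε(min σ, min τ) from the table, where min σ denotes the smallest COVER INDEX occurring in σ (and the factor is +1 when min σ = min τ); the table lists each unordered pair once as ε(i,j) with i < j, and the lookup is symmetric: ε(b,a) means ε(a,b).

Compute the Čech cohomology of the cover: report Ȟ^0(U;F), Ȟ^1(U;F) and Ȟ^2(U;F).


nerve of the cover:
  W12={q11,q28,q33} W13={q13,q15,q33} W14={q6,q15,q16} W15={q6,q21,q31} W16={q2,q28,q31} W23={q9,q17,q33} W24={q3,q5,q19} W25={q5,q9,q10} W26={q7,q19,q28} W34={q12,q14,q15} W35={q4,q9,q24} W36={q4,q12,q32} W45={q5,q6,q25,q26} W46={q1,q12,q19} W56={q4,q30,q31}
  W123={q33} W126={q28} W134={q15} W145={q6} W156={q31} W235={q9} W245={q5} W246={q19} W346={q12} W356={q4}
C dims 6,15,10; δ0: rk 6, SNF 1^5·2; δ1: rk 9, SNF 1^9
Ȟ^0 = (6 − 6) − 0 = 0, so Ȟ^0 ≅ 0
Ȟ^1 = (15 − 9) − 6 = 0 plus torsion [2], so Ȟ^1 ≅ Z/2
Ȟ^2 = (10 − 0) − 9 = 1, so Ȟ^2 ≅ Z

Ȟ^0 ≅ 0,  Ȟ^1 ≅ Z/2,  Ȟ^2 ≅ Z


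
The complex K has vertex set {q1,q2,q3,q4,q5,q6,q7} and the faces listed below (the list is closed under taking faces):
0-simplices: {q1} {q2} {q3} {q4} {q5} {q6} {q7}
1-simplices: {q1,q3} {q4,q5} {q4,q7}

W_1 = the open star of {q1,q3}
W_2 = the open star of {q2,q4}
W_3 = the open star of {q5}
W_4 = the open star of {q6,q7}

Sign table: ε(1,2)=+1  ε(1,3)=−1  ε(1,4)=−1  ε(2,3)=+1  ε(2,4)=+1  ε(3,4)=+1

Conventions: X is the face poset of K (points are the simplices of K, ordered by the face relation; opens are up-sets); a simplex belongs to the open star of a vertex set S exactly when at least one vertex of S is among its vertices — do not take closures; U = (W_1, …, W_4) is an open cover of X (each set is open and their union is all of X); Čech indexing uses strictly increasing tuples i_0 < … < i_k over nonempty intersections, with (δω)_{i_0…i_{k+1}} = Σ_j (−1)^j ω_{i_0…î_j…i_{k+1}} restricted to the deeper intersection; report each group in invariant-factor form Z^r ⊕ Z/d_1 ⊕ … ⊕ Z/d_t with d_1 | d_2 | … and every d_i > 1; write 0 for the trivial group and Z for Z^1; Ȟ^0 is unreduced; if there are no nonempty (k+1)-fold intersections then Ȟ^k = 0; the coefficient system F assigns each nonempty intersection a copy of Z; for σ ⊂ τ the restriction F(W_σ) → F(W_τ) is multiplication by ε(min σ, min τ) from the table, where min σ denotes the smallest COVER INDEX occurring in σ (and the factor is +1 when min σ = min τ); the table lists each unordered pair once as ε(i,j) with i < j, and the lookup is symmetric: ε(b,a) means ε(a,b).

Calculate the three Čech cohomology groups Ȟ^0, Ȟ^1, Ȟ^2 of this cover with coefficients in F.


Ȟ^0(U;F) ≅ Z^2; Ȟ^1(U;F) ≅ 0; Ȟ^2(U;F) ≅ 0

intersection data:
  W1={{q1},{q3},{q1,q3}} W2={{q2},{q4},{q4,q5},{q4,q7}} W3={{q5},{q4,q5}} W4={{q6},{q7},{q4,q7}}
  W23={{q4,q5}} W24={{q4,q7}}
C dims 4,2; δ0: rk 2, SNF 1^2
Ȟ^0 = (4 − 2) − 0 = 2, so Ȟ^0 ≅ Z^2
Ȟ^1 = (2 − 0) − 2 = 0, so Ȟ^1 ≅ 0
Ȟ^2 = (0 − 0) − 0 = 0, so Ȟ^2 ≅ 0


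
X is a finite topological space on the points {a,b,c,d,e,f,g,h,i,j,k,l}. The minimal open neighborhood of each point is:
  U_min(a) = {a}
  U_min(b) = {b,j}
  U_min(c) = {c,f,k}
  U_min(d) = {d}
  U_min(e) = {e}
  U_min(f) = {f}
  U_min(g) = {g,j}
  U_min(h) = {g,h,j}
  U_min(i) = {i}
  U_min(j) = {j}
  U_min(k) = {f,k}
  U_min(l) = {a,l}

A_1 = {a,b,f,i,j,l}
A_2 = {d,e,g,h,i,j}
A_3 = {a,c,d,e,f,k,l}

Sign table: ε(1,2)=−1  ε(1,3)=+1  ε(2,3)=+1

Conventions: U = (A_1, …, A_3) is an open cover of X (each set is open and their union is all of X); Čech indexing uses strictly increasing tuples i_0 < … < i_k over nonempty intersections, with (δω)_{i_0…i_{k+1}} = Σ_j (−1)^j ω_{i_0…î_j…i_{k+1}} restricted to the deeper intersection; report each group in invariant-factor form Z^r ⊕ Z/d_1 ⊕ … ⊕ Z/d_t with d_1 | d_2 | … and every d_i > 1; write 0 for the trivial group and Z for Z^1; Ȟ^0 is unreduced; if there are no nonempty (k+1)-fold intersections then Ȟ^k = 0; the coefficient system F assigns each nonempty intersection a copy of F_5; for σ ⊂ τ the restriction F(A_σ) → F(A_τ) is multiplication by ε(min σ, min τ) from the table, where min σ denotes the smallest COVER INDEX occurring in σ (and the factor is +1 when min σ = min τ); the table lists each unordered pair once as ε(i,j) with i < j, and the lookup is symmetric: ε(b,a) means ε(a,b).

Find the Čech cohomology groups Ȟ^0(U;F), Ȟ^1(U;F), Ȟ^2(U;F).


Ȟ^0 ≅ 0, Ȟ^1 ≅ 0, Ȟ^2 ≅ 0

nerve simplices:
  A12={i,j} A13={a,f,l} A23={d,e}
C dims 3,3; δ0: rk_F5 3
degree 0: 3−3−0 = 0 → Ȟ^0 ≅ 0
degree 1: 3−0−3 = 0 → Ȟ^1 ≅ 0
degree 2: 0−0−0 = 0 → Ȟ^2 ≅ 0


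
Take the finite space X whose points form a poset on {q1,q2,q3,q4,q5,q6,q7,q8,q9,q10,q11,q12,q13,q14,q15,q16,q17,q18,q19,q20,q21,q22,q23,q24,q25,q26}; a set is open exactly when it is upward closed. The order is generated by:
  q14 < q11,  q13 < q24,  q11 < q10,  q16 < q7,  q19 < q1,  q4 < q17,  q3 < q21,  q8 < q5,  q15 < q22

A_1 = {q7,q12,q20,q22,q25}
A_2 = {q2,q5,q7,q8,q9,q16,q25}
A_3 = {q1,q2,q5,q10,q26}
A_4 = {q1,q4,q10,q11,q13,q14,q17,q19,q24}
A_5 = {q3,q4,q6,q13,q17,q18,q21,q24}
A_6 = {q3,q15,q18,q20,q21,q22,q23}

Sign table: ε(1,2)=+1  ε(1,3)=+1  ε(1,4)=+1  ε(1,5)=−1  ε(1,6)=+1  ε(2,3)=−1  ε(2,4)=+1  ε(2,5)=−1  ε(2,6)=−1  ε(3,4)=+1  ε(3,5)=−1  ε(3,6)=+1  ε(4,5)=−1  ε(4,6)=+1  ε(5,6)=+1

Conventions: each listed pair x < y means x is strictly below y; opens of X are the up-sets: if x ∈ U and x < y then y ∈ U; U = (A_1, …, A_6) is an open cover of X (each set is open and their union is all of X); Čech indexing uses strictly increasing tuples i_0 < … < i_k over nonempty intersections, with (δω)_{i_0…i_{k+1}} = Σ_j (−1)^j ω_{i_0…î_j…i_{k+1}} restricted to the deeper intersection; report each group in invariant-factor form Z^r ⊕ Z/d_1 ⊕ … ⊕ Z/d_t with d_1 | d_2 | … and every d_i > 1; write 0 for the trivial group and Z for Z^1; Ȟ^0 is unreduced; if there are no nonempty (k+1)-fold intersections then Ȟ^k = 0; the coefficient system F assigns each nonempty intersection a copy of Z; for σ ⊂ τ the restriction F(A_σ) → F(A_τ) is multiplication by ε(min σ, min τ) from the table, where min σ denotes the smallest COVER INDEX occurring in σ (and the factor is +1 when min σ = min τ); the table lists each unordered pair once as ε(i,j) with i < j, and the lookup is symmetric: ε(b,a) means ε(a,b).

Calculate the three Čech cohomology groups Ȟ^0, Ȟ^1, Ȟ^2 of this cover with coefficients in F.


nonempty overlaps:
  A12={q7,q25} A16={q20,q22} A23={q2,q5} A34={q1,q10} A45={q4,q13,q17,q24} A56={q3,q18,q21}
C dims 6,6; δ0: rk 5, SNF 1^5
degree 0: 6−5−0 = 1 → Ȟ^0 ≅ Z
degree 1: 6−0−5 = 1 → Ȟ^1 ≅ Z
degree 2: 0−0−0 = 0 → Ȟ^2 ≅ 0

Ȟ^0 = Z, Ȟ^1 = Z, Ȟ^2 = 0


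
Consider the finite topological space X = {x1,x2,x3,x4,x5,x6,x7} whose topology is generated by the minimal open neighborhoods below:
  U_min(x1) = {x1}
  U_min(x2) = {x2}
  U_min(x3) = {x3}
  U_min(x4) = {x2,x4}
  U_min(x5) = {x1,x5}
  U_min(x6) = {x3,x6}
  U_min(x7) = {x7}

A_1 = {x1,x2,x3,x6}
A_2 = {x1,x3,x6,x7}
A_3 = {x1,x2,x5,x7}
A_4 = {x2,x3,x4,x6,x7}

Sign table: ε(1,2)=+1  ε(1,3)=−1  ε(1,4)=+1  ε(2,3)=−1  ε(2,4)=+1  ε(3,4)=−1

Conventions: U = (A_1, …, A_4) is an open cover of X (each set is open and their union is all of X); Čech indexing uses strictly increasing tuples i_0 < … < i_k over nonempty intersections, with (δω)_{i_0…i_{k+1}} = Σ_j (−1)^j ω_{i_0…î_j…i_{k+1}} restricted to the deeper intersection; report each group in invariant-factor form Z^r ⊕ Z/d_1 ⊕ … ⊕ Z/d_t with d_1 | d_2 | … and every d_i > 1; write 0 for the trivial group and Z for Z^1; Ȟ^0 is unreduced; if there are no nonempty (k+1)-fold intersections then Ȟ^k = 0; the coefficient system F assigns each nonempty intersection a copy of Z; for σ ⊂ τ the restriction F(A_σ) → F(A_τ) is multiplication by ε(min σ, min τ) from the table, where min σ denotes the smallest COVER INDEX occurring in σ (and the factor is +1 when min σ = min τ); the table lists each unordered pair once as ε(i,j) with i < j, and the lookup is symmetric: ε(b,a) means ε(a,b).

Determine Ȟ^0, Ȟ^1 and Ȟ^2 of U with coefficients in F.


intersection data:
  A12={x1,x3,x6} A13={x1,x2} A14={x2,x3,x6} A23={x1,x7} A24={x3,x6,x7} A34={x2,x7}
  A123={x1} A124={x3,x6} A134={x2} A234={x7}
C dims 4,6,4; δ0: rk 3, SNF 1^3; δ1: rk 3, SNF 1^3
Ȟ^0 = (4 − 3) − 0 = 1, so Ȟ^0 ≅ Z
Ȟ^1 = (6 − 3) − 3 = 0, so Ȟ^1 ≅ 0
Ȟ^2 = (4 − 0) − 3 = 1, so Ȟ^2 ≅ Z

Ȟ^0(U;F) ≅ Z; Ȟ^1(U;F) ≅ 0; Ȟ^2(U;F) ≅ Z


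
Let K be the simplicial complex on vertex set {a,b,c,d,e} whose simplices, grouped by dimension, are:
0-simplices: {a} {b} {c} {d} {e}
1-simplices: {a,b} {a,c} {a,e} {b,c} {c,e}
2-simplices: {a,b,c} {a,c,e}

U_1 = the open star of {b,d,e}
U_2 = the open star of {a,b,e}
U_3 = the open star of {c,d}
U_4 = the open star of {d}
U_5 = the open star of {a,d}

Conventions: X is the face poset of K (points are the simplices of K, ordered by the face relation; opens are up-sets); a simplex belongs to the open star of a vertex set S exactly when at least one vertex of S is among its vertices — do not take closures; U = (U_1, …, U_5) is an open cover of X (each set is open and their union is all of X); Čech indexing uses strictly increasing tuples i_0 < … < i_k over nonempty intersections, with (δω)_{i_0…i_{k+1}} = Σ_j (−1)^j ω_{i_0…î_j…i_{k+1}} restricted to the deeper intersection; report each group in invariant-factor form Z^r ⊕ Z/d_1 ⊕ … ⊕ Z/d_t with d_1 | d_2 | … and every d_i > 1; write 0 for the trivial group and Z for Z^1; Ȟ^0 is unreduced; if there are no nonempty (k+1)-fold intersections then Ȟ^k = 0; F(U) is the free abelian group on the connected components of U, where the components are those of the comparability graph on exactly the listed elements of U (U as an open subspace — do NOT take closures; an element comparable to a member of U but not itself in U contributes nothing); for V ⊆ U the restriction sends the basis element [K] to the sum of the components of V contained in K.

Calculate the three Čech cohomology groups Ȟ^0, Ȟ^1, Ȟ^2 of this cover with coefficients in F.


Ȟ^0(U;F) ≅ Z^2, Ȟ^1(U;F) ≅ 0, Ȟ^2(U;F) ≅ 0

nerve of the cover:
  U1={{b},{d},{e},{a,b},{a,e},{b,c},{c,e},{a,b,c},{a,c,e}} U2={{a},{b},{e},{a,b},{a,c},{a,e},{b,c},{c,e},{a,b,c},{a,c,e}} U3={{c},{d},{a,c},{b,c},{c,e},{a,b,c},{a,c,e}} U4={{d}} U5={{a},{d},{a,b},{a,c},{a,e},{a,b,c},{a,c,e}}
  U12={{b},{e},{a,b},{a,e},{b,c},{c,e},{a,b,c},{a,c,e}} U13={{d},{b,c},{c,e},{a,b,c},{a,c,e}} U14={{d}} U15={{d},{a,b},{a,e},{a,b,c},{a,c,e}} U23={{a,c},{b,c},{c,e},{a,b,c},{a,c,e}} U25={{a},{a,b},{a,c},{a,e},{a,b,c},{a,c,e}} U34={{d}} U35={{d},{a,c},{a,b,c},{a,c,e}} U45={{d}}
  U123={{b,c},{c,e},{a,b,c},{a,c,e}} U125={{a,b},{a,e},{a,b,c},{a,c,e}} U134={{d}} U135={{d},{a,b,c},{a,c,e}} U145={{d}} U235={{a,c},{a,b,c},{a,c,e}} U345={{d}}
  U1235={{a,b,c},{a,c,e}} U1345={{d}}
components per intersection:
  U1: {{b},{a,b},{b,c},{a,b,c}} {{d}} {{e},{a,e},{c,e},{a,c,e}}
  U2: {{a},{b},{e},{a,b},{a,c},{a,e},{b,c},{c,e},{a,b,c},{a,c,e}}
  U3: {{c},{a,c},{b,c},{c,e},{a,b,c},{a,c,e}} {{d}}
  U4: {{d}}
  U5: {{a},{a,b},{a,c},{a,e},{a,b,c},{a,c,e}} {{d}}
  U12: {{b},{a,b},{b,c},{a,b,c}} {{e},{a,e},{c,e},{a,c,e}}
  U13: {{d}} {{b,c},{a,b,c}} {{c,e},{a,c,e}}
  U14: {{d}}
  U15: {{d}} {{a,b},{a,b,c}} {{a,e},{a,c,e}}
  U23: {{a,c},{b,c},{c,e},{a,b,c},{a,c,e}}
  U25: {{a},{a,b},{a,c},{a,e},{a,b,c},{a,c,e}}
  U34: {{d}}
  U35: {{d}} {{a,c},{a,b,c},{a,c,e}}
  U45: {{d}}
  U123: {{b,c},{a,b,c}} {{c,e},{a,c,e}}
  U125: {{a,b},{a,b,c}} {{a,e},{a,c,e}}
  U134: {{d}}
  U135: {{d}} {{a,b,c}} {{a,c,e}}
  U145: {{d}}
  U235: {{a,c},{a,b,c},{a,c,e}}
  U345: {{d}}
  U1235: {{a,b,c}} {{a,c,e}}
  U1345: {{d}}
C dims 9,15,11,3; δ0: rk 7, SNF 1^7; δ1: rk 8, SNF 1^8; δ2: rk 3, SNF 1^3
Ȟ^0 = (9 − 7) − 0 = 2, so Ȟ^0 ≅ Z^2
Ȟ^1 = (15 − 8) − 7 = 0, so Ȟ^1 ≅ 0
Ȟ^2 = (11 − 3) − 8 = 0, so Ȟ^2 ≅ 0


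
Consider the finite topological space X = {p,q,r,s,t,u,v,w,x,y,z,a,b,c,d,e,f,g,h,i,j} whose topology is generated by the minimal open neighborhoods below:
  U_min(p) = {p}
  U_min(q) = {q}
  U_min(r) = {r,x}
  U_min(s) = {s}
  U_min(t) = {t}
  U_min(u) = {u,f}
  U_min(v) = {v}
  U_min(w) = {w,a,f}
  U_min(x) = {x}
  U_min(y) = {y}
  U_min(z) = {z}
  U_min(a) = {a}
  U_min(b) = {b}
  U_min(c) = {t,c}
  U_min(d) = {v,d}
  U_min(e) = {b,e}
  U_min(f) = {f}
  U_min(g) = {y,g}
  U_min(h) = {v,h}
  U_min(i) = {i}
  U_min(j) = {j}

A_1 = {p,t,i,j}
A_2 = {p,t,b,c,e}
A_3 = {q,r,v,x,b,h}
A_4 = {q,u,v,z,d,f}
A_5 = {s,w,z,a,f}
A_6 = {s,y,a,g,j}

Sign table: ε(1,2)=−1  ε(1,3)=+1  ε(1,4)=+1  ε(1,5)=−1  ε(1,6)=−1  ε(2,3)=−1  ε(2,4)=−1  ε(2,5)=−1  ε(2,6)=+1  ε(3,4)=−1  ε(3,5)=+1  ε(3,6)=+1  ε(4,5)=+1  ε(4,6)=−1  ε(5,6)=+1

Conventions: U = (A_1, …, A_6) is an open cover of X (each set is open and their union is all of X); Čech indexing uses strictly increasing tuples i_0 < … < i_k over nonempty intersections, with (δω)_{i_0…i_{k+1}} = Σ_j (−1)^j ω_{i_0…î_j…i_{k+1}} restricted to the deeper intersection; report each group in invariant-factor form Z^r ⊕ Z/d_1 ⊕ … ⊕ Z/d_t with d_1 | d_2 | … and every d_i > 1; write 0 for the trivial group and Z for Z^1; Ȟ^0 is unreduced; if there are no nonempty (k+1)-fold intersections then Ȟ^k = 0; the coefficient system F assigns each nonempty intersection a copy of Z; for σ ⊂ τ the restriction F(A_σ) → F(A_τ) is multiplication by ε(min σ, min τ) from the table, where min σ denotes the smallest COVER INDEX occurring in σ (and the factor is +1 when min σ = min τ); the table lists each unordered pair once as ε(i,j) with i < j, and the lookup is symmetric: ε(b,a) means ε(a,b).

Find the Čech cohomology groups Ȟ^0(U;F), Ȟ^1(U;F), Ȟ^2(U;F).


Ȟ^0(U;F) ≅ Z; Ȟ^1(U;F) ≅ Z; Ȟ^2(U;F) ≅ 0

cover nerve:
  A12={p,t} A16={j} A23={b} A34={q,v} A45={z,f} A56={s,a}
C dims 6,6; δ0: rk 5, SNF 1^5
Ȟ^0: (6−5)−0=1 ⇒ Z
Ȟ^1: (6−0)−5=1 ⇒ Z
Ȟ^2: (0−0)−0=0 ⇒ 0
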